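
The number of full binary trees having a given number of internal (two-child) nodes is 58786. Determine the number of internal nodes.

Full binary trees with n internal nodes are counted by C_n. Since C_11 = 58786, the index is 11.

11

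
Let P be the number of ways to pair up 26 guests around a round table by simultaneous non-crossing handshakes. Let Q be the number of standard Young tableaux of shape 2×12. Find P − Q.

534888

Non-crossing handshake pairings of 2n people are counted by C_n; 26 people gives n = 13. So P = C_13 = 742900.
Standard Young tableaux of shape 2×n are counted by C_n; here n = 12. So Q = C_12 = 208012.
P − Q = 742900 − 208012 = 534888.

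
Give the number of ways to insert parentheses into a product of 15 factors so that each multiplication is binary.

Parenthesizations of m factors correspond to full binary trees with m leaves, counted by C_{m−1}; m = 15 gives C_14.
C_14 = C(28,14)/15 = 40116600/15 = 2674440.

2674440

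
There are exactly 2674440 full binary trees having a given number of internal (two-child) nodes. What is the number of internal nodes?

14

Full binary trees with n internal nodes are counted by C_n, and C_14 = 2674440.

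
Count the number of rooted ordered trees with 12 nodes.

58786

A rooted plane tree on 12 nodes has 11 edges, and such trees are counted by C_11.
C_11 = C(22,11)/12 = 705432/12 = 58786.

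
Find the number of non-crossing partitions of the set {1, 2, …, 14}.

Non-crossing partitions of an n-element set are counted by C_n; here n = 14.
C_14 = 2674440.

2674440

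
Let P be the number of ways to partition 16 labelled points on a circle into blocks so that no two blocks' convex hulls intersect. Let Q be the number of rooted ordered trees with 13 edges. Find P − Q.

34614770

Non-crossing partitions of an n-element set are counted by C_n; here n = 16. So P = C_16 = 35357670.
Rooted ordered trees with n edges are counted by C_n; here n = 13. So Q = C_13 = 742900.
P − Q = 35357670 − 742900 = 34614770.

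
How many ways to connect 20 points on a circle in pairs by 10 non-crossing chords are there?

16796

Non-crossing perfect matchings of 2n points on a circle are counted by C_n; with 20 points, n = 10.
C_10 = C_9 · 2(2·9+1)/(9+2) = 4862 · 38/11 = 16796.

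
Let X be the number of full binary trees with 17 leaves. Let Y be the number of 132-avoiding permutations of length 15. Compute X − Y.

25662825

Full binary trees with 17 leaves have 17−1 = 16 internal nodes, so there are C_16 of them. So X = C_16 = 35357670.
Permutations of [n] avoiding any single length-3 pattern are counted by C_n; here n = 15. So Y = C_15 = 9694845.
X − Y = 35357670 − 9694845 = 25662825.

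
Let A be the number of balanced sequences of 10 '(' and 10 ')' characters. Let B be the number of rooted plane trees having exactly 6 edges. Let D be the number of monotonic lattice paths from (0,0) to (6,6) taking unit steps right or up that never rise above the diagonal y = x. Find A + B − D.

Balanced strings of n pairs of brackets are counted by C_n; here n = 10. So A = C_10 = 16796.
Rooted ordered trees with n edges are counted by C_n; here n = 6. So B = C_6 = 132.
Monotone paths in an n×n grid that stay weakly below the diagonal are counted by C_n; here n = 6. So D = C_6 = 132.
A + B − D = 16796 + 132 − 132 = 16796.

16796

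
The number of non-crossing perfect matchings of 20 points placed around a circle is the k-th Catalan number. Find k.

10

Non-crossing perfect matchings of 2n points on a circle are counted by C_n; with 20 points, n = 10.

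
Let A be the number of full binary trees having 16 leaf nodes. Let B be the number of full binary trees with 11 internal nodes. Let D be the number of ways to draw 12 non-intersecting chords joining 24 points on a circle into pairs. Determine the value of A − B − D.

9428047

Full binary trees with 16 leaves have 16−1 = 15 internal nodes, so there are C_15 of them. So A = C_15 = 9694845.
The number of full binary trees on 11 internal nodes is the Catalan number C_11. So B = C_11 = 58786.
Pairing 24 circle points by 12 non-crossing chords gives C_12 matchings. So D = C_12 = 208012.
A − B − D = 9694845 − 58786 − 208012 = 9428047.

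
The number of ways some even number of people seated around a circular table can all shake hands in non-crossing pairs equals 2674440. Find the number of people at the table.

28

Non-crossing handshake pairings of 2n people are counted by C_n. Since C_14 = 2674440, the index is 14.
So n = 14, and there are 2n = 28 people.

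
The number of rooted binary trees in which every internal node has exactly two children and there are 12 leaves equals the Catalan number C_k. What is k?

11

A full binary tree with L leaves has L−1 internal nodes and is counted by C_{L−1}; L = 12 gives C_11.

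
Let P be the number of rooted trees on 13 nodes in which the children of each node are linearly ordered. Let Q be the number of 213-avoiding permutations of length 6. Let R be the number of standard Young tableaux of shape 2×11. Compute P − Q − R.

A rooted plane tree on 13 nodes has 12 edges, and such trees are counted by C_12. So P = C_12 = 208012.
For any fixed pattern of length 3, the pattern-avoiding permutations of [6] number C_6. So Q = C_6 = 132.
By the hook-length formula (or a Dyck-path bijection), SYT of shape 2×11 number C_11. So R = C_11 = 58786.
P − Q − R = 208012 − 132 − 58786 = 149094.

149094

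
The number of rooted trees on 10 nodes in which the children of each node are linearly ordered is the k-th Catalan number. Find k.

Rooted ordered (plane) trees on m nodes have m−1 edges and are counted by C_{m−1}; m = 10 gives C_9.

9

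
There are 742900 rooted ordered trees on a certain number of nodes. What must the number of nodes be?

14

Rooted ordered trees on m nodes are counted by C_{m−1}, and C_13 = 742900.
So the index is 13, and the number of nodes is 13 + 1 = 14.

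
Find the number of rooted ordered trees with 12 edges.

Rooted ordered trees with n edges are counted by C_n; here n = 12.
C_12 = C(24,12)/13 = 2704156/13 = 208012.

208012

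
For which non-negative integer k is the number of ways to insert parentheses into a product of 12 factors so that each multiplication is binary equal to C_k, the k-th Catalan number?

11

Bracketing 12 factors into binary products is counted by C_{12−1} = C_11.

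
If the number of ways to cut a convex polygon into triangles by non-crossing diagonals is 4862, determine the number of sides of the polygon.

11

Triangulations of a convex m-gon are counted by C_{m−2}; 4862 = C_9.
So m − 2 = 9, giving m = 11 sides.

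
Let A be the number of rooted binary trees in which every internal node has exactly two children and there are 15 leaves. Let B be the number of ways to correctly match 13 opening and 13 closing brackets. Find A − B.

Full binary trees with 15 leaves have 15−1 = 14 internal nodes, so there are C_14 of them. So A = C_14 = 2674440.
With 13 pairs the number of balanced bracket strings is the Catalan number C_13. So B = C_13 = 742900.
A − B = 2674440 − 742900 = 1931540.

1931540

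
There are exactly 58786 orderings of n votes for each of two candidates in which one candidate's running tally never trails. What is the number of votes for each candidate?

11

Such ballot sequences with n votes each are counted by C_n; 58786 = C_11.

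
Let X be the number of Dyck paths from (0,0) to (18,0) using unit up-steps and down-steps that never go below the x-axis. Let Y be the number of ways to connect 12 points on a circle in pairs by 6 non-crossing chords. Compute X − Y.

4730

Paths of 9 up- and 9 down-steps that never dip below the axis are Dyck paths; their count is C_9. So X = C_9 = 4862.
Pairing 12 circle points by 6 non-crossing chords gives C_6 matchings. So Y = C_6 = 132.
X − Y = 4862 − 132 = 4730.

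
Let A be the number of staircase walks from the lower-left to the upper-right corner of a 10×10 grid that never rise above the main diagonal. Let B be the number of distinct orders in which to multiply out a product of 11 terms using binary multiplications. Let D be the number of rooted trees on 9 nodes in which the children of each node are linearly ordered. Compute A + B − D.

Sub-diagonal monotone paths from (0,0) to (10,10) biject with Dyck paths of semilength 10, giving C_10. So A = C_10 = 16796.
Bracketing 11 factors into binary products is counted by C_{11−1} = C_10. So B = C_10 = 16796.
Rooted ordered (plane) trees on m nodes have m−1 edges and are counted by C_{m−1}; m = 9 gives C_8. So D = C_8 = 1430.
A + B − D = 16796 + 16796 − 1430 = 32162.

32162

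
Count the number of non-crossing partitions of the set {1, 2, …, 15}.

The non-crossing partitions of [15] form a lattice of size C_15.
C_15 = C(30,15)/16 = 155117520/16 = 9694845.

9694845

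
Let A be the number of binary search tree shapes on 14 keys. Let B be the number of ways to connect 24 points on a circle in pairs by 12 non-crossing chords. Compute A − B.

2466428

Rooted binary trees with 14 nodes (each child slot possibly empty) number C_14. So A = C_14 = 2674440.
Pairing 24 circle points by 12 non-crossing chords gives C_12 matchings. So B = C_12 = 208012.
A − B = 2674440 − 208012 = 2466428.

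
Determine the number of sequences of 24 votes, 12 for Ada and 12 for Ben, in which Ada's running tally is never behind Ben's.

208012

Ballot sequences with n votes each where one side never trails are Dyck words, counted by C_n; here n = 12.
C_12 = C(24,12)/13 = 2704156/13 = 208012.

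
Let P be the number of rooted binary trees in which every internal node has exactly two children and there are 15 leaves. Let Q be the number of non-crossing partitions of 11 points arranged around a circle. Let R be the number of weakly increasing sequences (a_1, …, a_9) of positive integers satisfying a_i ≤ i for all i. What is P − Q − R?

Full binary trees with 15 leaves have 15−1 = 14 internal nodes, so there are C_14 of them. So P = C_14 = 2674440.
Non-crossing partitions of an n-element set are counted by C_n; here n = 11. So Q = C_11 = 58786.
Weakly increasing sequences with a_i ≤ i biject with Dyck paths of semilength 9, so there are C_9. So R = C_9 = 4862.
P − Q − R = 2674440 − 58786 − 4862 = 2610792.

2610792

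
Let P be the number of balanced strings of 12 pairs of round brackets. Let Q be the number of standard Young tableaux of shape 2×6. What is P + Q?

208144

Balanced strings of n pairs of brackets are counted by C_n; here n = 12. So P = C_12 = 208012.
By the hook-length formula (or a Dyck-path bijection), SYT of shape 2×6 number C_6. So Q = C_6 = 132.
P + Q = 208012 + 132 = 208144.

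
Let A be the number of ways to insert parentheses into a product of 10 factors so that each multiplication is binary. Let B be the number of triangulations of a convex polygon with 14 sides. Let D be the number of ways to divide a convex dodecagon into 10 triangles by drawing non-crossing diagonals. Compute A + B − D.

Bracketing 10 factors into binary products is counted by C_{10−1} = C_9. So A = C_9 = 4862.
A convex 14-gon is triangulated into 12 triangles, and the number of such triangulations is the Catalan number C_{14−2} = C_12. So B = C_12 = 208012.
Triangulations of a convex m-gon are counted by C_{m−2}; with m = 12 this is C_10. So D = C_10 = 16796.
A + B − D = 4862 + 208012 − 16796 = 196078.

196078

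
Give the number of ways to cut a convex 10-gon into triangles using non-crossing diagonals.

A convex 10-gon is triangulated into 8 triangles, and the number of such triangulations is the Catalan number C_{10−2} = C_8.
C_8 = C(16,8)/9 = 12870/9 = 1430.

1430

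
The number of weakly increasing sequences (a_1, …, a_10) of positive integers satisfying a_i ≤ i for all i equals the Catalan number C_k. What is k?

Such sub-staircase sequences of length n are counted by C_n; here n = 10.

10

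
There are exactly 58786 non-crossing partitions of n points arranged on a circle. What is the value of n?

Non-crossing partitions of [n] are counted by C_n, and C_11 = 58786.

11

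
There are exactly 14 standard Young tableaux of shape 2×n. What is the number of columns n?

4

Standard Young tableaux of shape 2×n are counted by C_n; 14 = C_4.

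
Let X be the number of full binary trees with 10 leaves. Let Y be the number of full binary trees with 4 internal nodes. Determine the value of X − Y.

4848

A full binary tree with L leaves has L−1 internal nodes and is counted by C_{L−1}; L = 10 gives C_9. So X = C_9 = 4862.
The number of full binary trees on 4 internal nodes is the Catalan number C_4. So Y = C_4 = 14.
X − Y = 4862 − 14 = 4848.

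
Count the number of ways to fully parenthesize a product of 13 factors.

208012

Parenthesizations of m factors correspond to full binary trees with m leaves, counted by C_{m−1}; m = 13 gives C_12.
C_12 = C_11 · 2(2·11+1)/(11+2) = 58786 · 46/13 = 208012.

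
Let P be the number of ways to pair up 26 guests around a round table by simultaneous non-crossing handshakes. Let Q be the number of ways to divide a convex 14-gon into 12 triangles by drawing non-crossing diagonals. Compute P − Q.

534888

Non-crossing handshake pairings of 2n people are counted by C_n; 26 people gives n = 13. So P = C_13 = 742900.
The number of triangulations of a 14-gon is the Catalan number C_12 (index = sides − 2). So Q = C_12 = 208012.
P − Q = 742900 − 208012 = 534888.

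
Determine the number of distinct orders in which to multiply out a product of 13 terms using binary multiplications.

Bracketing 13 factors into binary products is counted by C_{13−1} = C_12.
C_12 = 208012.

208012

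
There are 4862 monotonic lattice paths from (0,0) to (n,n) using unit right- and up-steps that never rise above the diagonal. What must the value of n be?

9

Such diagonal-avoiding paths in an n×n grid are counted by C_n, and C_9 = 4862.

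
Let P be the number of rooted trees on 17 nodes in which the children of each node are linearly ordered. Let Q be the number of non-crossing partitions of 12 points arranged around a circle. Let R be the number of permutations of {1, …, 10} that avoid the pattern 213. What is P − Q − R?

A rooted plane tree on 17 nodes has 16 edges, and such trees are counted by C_16. So P = C_16 = 35357670.
The non-crossing partitions of [12] form a lattice of size C_12. So Q = C_12 = 208012.
For any fixed pattern of length 3, the pattern-avoiding permutations of [10] number C_10. So R = C_10 = 16796.
P − Q − R = 35357670 − 208012 − 16796 = 35132862.

35132862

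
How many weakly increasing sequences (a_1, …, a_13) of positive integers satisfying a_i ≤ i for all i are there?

Such sub-staircase sequences of length n are counted by C_n; here n = 13.
C_13 = C_12 · 2(2·12+1)/(12+2) = 208012 · 50/14 = 742900.

742900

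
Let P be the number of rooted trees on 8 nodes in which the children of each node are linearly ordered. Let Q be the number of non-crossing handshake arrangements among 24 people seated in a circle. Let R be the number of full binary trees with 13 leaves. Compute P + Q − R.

A rooted plane tree on 8 nodes has 7 edges, and such trees are counted by C_7. So P = C_7 = 429.
With 24 = 2·12 people, non-crossing handshake pairings are non-crossing perfect matchings on a circle, counted by C_12. So Q = C_12 = 208012.
Full binary trees with 13 leaves have 13−1 = 12 internal nodes, so there are C_12 of them. So R = C_12 = 208012.
P + Q − R = 429 + 208012 − 208012 = 429.

429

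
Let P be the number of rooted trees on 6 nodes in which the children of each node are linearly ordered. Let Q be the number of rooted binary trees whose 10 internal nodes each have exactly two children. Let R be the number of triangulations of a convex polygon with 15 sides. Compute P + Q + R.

A rooted plane tree on 6 nodes has 5 edges, and such trees are counted by C_5. So P = C_5 = 42.
Full binary trees with n internal nodes are counted by C_n; here n = 10. So Q = C_10 = 16796.
The number of triangulations of a 15-gon is the Catalan number C_13 (index = sides − 2). So R = C_13 = 742900.
P + Q + R = 42 + 16796 + 742900 = 759738.

759738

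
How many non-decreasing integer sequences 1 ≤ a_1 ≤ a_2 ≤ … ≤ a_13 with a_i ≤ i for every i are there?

Such sub-staircase sequences of length n are counted by C_n; here n = 13.
C_13 = C_12 · 2(2·12+1)/(12+2) = 208012 · 50/14 = 742900.

742900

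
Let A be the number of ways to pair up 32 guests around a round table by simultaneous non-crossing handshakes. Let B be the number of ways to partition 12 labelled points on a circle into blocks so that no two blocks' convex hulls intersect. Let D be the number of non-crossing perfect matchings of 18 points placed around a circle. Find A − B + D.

35154520

Non-crossing handshake pairings of 2n people are counted by C_n; 32 people gives n = 16. So A = C_16 = 35357670.
Non-crossing partitions of an n-element set are counted by C_n; here n = 12. So B = C_12 = 208012.
Pairing 18 circle points by 9 non-crossing chords gives C_9 matchings. So D = C_9 = 4862.
A − B + D = 35357670 − 208012 + 4862 = 35154520.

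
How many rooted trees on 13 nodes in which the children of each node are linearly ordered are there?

Rooted ordered (plane) trees on m nodes have m−1 edges and are counted by C_{m−1}; m = 13 gives C_12.
C_12 = C_11 · 2(2·11+1)/(11+2) = 58786 · 46/13 = 208012.

208012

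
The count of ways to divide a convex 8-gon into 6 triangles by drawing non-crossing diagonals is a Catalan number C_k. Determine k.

6

A convex 8-gon is triangulated into 6 triangles, and the number of such triangulations is the Catalan number C_{8−2} = C_6.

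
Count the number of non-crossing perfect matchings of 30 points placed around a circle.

Non-crossing perfect matchings of 2n points on a circle are counted by C_n; with 30 points, n = 15.
C_15 = 9694845.

9694845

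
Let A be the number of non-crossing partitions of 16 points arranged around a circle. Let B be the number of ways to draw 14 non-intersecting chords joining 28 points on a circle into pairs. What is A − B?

32683230

The non-crossing partitions of [16] form a lattice of size C_16. So A = C_16 = 35357670.
Non-crossing perfect matchings of 2n points on a circle are counted by C_n; with 28 points, n = 14. So B = C_14 = 2674440.
A − B = 35357670 − 2674440 = 32683230.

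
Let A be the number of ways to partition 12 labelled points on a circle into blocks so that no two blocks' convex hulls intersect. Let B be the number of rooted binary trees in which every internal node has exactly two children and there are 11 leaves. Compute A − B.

The non-crossing partitions of [12] form a lattice of size C_12. So A = C_12 = 208012.
Full binary trees with 11 leaves have 11−1 = 10 internal nodes, so there are C_10 of them. So B = C_10 = 16796.
A − B = 208012 − 16796 = 191216.

191216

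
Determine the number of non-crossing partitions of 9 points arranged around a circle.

Non-crossing partitions of an n-element set are counted by C_n; here n = 9.
C_9 = C(18,9)/10 = 48620/10 = 4862.

4862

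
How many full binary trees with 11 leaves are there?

Full binary trees with 11 leaves have 11−1 = 10 internal nodes, so there are C_10 of them.
C_10 = C_9 · 2(2·9+1)/(9+2) = 4862 · 38/11 = 16796.

16796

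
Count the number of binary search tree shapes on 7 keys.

429

There are C_n binary search tree shapes on n keys; with n = 7 that is C_7.
C_7 = C(14,7)/8 = 3432/8 = 429.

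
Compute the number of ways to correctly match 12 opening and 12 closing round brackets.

Balanced strings of n pairs of brackets are counted by C_n; here n = 12.
C_12 = 208012.

208012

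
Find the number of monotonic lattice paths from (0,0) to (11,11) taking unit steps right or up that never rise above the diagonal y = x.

Sub-diagonal monotone paths from (0,0) to (11,11) biject with Dyck paths of semilength 11, giving C_11.
C_11 = C(22,11)/12 = 705432/12 = 58786.

58786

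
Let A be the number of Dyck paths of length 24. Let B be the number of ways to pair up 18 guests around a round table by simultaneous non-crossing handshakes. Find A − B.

203150

Dyck paths of semilength n (length 2n) are counted by C_n; here n = 12. So A = C_12 = 208012.
With 18 = 2·9 people, non-crossing handshake pairings are non-crossing perfect matchings on a circle, counted by C_9. So B = C_9 = 4862.
A − B = 208012 − 4862 = 203150.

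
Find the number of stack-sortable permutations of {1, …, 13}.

By Knuth's characterisation, the stack-sortable permutations of length 13 are the 231-avoiders, numbering C_13.
C_13 = C_12 · 2(2·12+1)/(12+2) = 208012 · 50/14 = 742900.

742900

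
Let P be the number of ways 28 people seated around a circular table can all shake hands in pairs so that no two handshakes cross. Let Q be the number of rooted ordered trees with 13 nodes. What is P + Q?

With 28 = 2·14 people, non-crossing handshake pairings are non-crossing perfect matchings on a circle, counted by C_14. So P = C_14 = 2674440.
A rooted plane tree on 13 nodes has 12 edges, and such trees are counted by C_12. So Q = C_12 = 208012.
P + Q = 2674440 + 208012 = 2882452.

2882452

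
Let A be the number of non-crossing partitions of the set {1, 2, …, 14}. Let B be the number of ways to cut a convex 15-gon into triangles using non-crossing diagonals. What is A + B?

The non-crossing partitions of [14] form a lattice of size C_14. So A = C_14 = 2674440.
The number of triangulations of a 15-gon is the Catalan number C_13 (index = sides − 2). So B = C_13 = 742900.
A + B = 2674440 + 742900 = 3417340.

3417340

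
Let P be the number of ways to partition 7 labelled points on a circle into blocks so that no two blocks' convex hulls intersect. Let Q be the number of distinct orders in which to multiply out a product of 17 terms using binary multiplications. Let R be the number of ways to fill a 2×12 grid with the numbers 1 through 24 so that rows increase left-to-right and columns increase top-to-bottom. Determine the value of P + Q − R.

Non-crossing partitions of an n-element set are counted by C_n; here n = 7. So P = C_7 = 429.
Parenthesizations of m factors correspond to full binary trees with m leaves, counted by C_{m−1}; m = 17 gives C_16. So Q = C_16 = 35357670.
By the hook-length formula (or a Dyck-path bijection), SYT of shape 2×12 number C_12. So R = C_12 = 208012.
P + Q − R = 429 + 35357670 − 208012 = 35150087.

35150087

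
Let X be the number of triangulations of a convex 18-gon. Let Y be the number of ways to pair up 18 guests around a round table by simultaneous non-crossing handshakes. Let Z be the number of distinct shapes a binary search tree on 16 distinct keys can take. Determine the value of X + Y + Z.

A convex 18-gon is triangulated into 16 triangles, and the number of such triangulations is the Catalan number C_{18−2} = C_16. So X = C_16 = 35357670.
With 18 = 2·9 people, non-crossing handshake pairings are non-crossing perfect matchings on a circle, counted by C_9. So Y = C_9 = 4862.
Binary trees (left/right distinguished) on n nodes are counted by C_n; here n = 16. So Z = C_16 = 35357670.
X + Y + Z = 35357670 + 4862 + 35357670 = 70720202.

70720202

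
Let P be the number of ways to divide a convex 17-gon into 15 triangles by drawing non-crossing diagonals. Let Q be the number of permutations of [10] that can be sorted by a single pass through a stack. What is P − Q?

The number of triangulations of a 17-gon is the Catalan number C_15 (index = sides − 2). So P = C_15 = 9694845.
By Knuth's characterisation, the stack-sortable permutations of length 10 are the 231-avoiders, numbering C_10. So Q = C_10 = 16796.
P − Q = 9694845 − 16796 = 9678049.

9678049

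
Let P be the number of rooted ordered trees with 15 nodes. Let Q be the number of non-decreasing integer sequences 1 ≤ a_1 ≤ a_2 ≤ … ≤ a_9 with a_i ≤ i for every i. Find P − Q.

2669578

Rooted ordered (plane) trees on m nodes have m−1 edges and are counted by C_{m−1}; m = 15 gives C_14. So P = C_14 = 2674440.
Such sub-staircase sequences of length n are counted by C_n; here n = 9. So Q = C_9 = 4862.
P − Q = 2674440 − 4862 = 2669578.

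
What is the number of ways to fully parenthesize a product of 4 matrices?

Ways to associate a product of 4 factors correspond to binary trees on 4 leaves, so the count is C_3.
C_3 = 5.

5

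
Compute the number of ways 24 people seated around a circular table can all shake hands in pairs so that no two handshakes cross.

With 24 = 2·12 people, non-crossing handshake pairings are non-crossing perfect matchings on a circle, counted by C_12.
C_12 = C_11 · 2(2·11+1)/(11+2) = 58786 · 46/13 = 208012.

208012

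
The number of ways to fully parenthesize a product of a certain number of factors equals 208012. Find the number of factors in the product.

Parenthesizations of m factors are counted by C_{m−1}, and C_12 = 208012.
So the index is 12, and the number of factors is 12 + 1 = 13.

13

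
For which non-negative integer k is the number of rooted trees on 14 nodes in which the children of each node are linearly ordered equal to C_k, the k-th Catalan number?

A rooted plane tree on 14 nodes has 13 edges, and such trees are counted by C_13.

13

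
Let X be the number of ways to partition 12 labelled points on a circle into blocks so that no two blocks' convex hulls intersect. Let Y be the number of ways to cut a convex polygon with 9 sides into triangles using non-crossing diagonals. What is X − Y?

207583

The non-crossing partitions of [12] form a lattice of size C_12. So X = C_12 = 208012.
A convex 9-gon is triangulated into 7 triangles, and the number of such triangulations is the Catalan number C_{9−2} = C_7. So Y = C_7 = 429.
X − Y = 208012 − 429 = 207583.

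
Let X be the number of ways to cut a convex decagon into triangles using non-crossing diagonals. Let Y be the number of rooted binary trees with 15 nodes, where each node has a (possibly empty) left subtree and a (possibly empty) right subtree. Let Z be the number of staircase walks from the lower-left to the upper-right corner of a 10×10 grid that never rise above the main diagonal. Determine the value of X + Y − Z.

Triangulations of a convex m-gon are counted by C_{m−2}; with m = 10 this is C_8. So X = C_8 = 1430.
Binary trees (left/right distinguished) on n nodes are counted by C_n; here n = 15. So Y = C_15 = 9694845.
Monotone paths in an n×n grid that stay weakly below the diagonal are counted by C_n; here n = 10. So Z = C_10 = 16796.
X + Y − Z = 1430 + 9694845 − 16796 = 9679479.

9679479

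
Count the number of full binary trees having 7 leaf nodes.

Full binary trees with 7 leaves have 7−1 = 6 internal nodes, so there are C_6 of them.
C_6 = C(12,6)/7 = 924/7 = 132.

132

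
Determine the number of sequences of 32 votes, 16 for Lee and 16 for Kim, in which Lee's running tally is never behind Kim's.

35357670

Reading a vote for the leader as '(' and for the other as ')' turns such a sequence into a balanced string of 16 pairs, so the count is C_16.
C_16 = 35357670.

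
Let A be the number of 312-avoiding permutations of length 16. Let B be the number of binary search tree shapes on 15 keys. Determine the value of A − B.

For any fixed pattern of length 3, the pattern-avoiding permutations of [16] number C_16. So A = C_16 = 35357670.
Binary trees (left/right distinguished) on n nodes are counted by C_n; here n = 15. So B = C_15 = 9694845.
A − B = 35357670 − 9694845 = 25662825.

25662825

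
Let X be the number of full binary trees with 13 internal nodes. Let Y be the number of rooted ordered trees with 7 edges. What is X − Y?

The number of full binary trees on 13 internal nodes is the Catalan number C_13. So X = C_13 = 742900.
A rooted plane tree with 7 edges has 8 nodes, and the count is C_7. So Y = C_7 = 429.
X − Y = 742900 − 429 = 742471.

742471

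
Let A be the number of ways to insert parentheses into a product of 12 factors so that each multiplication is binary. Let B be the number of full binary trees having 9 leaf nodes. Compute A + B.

60216

Bracketing 12 factors into binary products is counted by C_{12−1} = C_11. So A = C_11 = 58786.
Full binary trees with 9 leaves have 9−1 = 8 internal nodes, so there are C_8 of them. So B = C_8 = 1430.
A + B = 58786 + 1430 = 60216.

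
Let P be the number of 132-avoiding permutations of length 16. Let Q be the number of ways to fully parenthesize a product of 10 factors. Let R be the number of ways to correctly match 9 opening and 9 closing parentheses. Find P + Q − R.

Permutations of [n] avoiding any single length-3 pattern are counted by C_n; here n = 16. So P = C_16 = 35357670.
Ways to associate a product of 10 factors correspond to binary trees on 10 leaves, so the count is C_9. So Q = C_9 = 4862.
With 9 pairs the number of balanced bracket strings is the Catalan number C_9. So R = C_9 = 4862.
P + Q − R = 35357670 + 4862 − 4862 = 35357670.

35357670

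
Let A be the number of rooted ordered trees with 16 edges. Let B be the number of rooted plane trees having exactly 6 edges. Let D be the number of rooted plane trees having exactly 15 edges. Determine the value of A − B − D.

Rooted ordered trees with n edges are counted by C_n; here n = 16. So A = C_16 = 35357670.
Rooted ordered trees with n edges are counted by C_n; here n = 6. So B = C_6 = 132.
A rooted plane tree with 15 edges has 16 nodes, and the count is C_15. So D = C_15 = 9694845.
A − B − D = 35357670 − 132 − 9694845 = 25662693.

25662693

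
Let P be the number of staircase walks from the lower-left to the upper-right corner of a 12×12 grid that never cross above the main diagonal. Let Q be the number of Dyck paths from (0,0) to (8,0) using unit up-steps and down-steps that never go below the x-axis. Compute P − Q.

207998

Sub-diagonal monotone paths from (0,0) to (12,12) biject with Dyck paths of semilength 12, giving C_12. So P = C_12 = 208012.
A Dyck path with 4 up-steps and 4 down-steps has semilength 4, so there are C_4 of them. So Q = C_4 = 14.
P − Q = 208012 − 14 = 207998.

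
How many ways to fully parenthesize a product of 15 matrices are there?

2674440

Parenthesizations of m factors correspond to full binary trees with m leaves, counted by C_{m−1}; m = 15 gives C_14.
C_14 = C(28,14)/15 = 40116600/15 = 2674440.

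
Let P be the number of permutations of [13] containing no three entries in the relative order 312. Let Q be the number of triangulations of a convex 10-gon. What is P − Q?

741470

Permutations of [n] avoiding any single length-3 pattern are counted by C_n; here n = 13. So P = C_13 = 742900.
Triangulations of a convex m-gon are counted by C_{m−2}; with m = 10 this is C_8. So Q = C_8 = 1430.
P − Q = 742900 − 1430 = 741470.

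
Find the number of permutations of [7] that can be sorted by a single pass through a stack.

By Knuth's characterisation, the stack-sortable permutations of length 7 are the 231-avoiders, numbering C_7.
C_7 = C(14,7)/8 = 3432/8 = 429.

429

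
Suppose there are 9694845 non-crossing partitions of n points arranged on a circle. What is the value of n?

Non-crossing partitions of [n] are counted by C_n, and C_15 = 9694845.

15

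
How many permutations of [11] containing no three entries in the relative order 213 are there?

For any fixed pattern of length 3, the pattern-avoiding permutations of [11] number C_11.
C_11 = 58786.

58786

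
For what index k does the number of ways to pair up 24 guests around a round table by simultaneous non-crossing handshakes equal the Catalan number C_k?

12

With 24 = 2·12 people, non-crossing handshake pairings are non-crossing perfect matchings on a circle, counted by C_12.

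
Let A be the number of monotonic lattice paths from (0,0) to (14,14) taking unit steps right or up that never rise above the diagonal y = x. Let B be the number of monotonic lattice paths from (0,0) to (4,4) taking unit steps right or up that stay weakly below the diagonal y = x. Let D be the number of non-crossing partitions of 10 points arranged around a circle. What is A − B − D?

Monotone paths in an n×n grid that stay weakly below the diagonal are counted by C_n; here n = 14. So A = C_14 = 2674440.
Monotone paths in an n×n grid that stay weakly below the diagonal are counted by C_n; here n = 4. So B = C_4 = 14.
Non-crossing partitions of an n-element set are counted by C_n; here n = 10. So D = C_10 = 16796.
A − B − D = 2674440 − 14 − 16796 = 2657630.

2657630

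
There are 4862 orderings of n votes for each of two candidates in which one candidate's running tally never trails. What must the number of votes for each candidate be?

9

Such ballot sequences with n votes each are counted by C_n. Since C_9 = 4862, the index is 9.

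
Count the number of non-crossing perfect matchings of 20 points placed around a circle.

16796

Pairing 20 circle points by 10 non-crossing chords gives C_10 matchings.
C_10 = C(20,10)/11 = 184756/11 = 16796.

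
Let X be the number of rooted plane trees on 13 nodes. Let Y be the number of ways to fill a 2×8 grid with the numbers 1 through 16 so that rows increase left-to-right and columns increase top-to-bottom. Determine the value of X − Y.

206582

A rooted plane tree on 13 nodes has 12 edges, and such trees are counted by C_12. So X = C_12 = 208012.
By the hook-length formula (or a Dyck-path bijection), SYT of shape 2×8 number C_8. So Y = C_8 = 1430.
X − Y = 208012 − 1430 = 206582.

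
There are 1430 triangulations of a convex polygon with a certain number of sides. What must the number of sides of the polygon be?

Triangulations of a convex m-gon are counted by C_{m−2}. The Catalan number equal to 1430 is C_8.
So m − 2 = 8, giving m = 10 sides.

10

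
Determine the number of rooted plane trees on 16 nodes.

9694845

A rooted plane tree on 16 nodes has 15 edges, and such trees are counted by C_15.
C_15 = C(30,15)/16 = 155117520/16 = 9694845.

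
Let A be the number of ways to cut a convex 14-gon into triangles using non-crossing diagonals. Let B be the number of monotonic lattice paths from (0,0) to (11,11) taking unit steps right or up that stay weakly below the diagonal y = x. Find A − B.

The number of triangulations of a 14-gon is the Catalan number C_12 (index = sides − 2). So A = C_12 = 208012.
Sub-diagonal monotone paths from (0,0) to (11,11) biject with Dyck paths of semilength 11, giving C_11. So B = C_11 = 58786.
A − B = 208012 − 58786 = 149226.

149226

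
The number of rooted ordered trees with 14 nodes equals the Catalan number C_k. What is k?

13

Rooted ordered (plane) trees on m nodes have m−1 edges and are counted by C_{m−1}; m = 14 gives C_13.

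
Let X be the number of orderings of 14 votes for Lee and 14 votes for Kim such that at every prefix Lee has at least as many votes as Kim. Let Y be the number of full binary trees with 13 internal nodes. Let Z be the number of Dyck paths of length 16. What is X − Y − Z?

Ballot sequences with n votes each where one side never trails are Dyck words, counted by C_n; here n = 14. So X = C_14 = 2674440.
Full binary trees with n internal nodes are counted by C_n; here n = 13. So Y = C_13 = 742900.
Dyck paths of semilength n (length 2n) are counted by C_n; here n = 8. So Z = C_8 = 1430.
X − Y − Z = 2674440 − 742900 − 1430 = 1930110.

1930110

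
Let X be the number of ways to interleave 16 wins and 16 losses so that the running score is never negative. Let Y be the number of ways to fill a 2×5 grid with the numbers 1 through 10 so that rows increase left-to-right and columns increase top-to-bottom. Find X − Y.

35357628

Reading a vote for the leader as '(' and for the other as ')' turns such a sequence into a balanced string of 16 pairs, so the count is C_16. So X = C_16 = 35357670.
Standard Young tableaux of shape 2×n are counted by C_n; here n = 5. So Y = C_5 = 42.
X − Y = 35357670 − 42 = 35357628.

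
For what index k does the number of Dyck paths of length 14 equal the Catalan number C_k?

A Dyck path with 7 up-steps and 7 down-steps has semilength 7, so there are C_7 of them.

7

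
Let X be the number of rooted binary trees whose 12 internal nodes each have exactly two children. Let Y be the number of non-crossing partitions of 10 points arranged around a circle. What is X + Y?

224808

The number of full binary trees on 12 internal nodes is the Catalan number C_12. So X = C_12 = 208012.
Non-crossing partitions of an n-element set are counted by C_n; here n = 10. So Y = C_10 = 16796.
X + Y = 208012 + 16796 = 224808.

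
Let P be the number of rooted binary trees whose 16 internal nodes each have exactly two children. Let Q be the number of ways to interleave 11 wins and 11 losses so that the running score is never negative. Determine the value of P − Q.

The number of full binary trees on 16 internal nodes is the Catalan number C_16. So P = C_16 = 35357670.
Reading a vote for the leader as '(' and for the other as ')' turns such a sequence into a balanced string of 11 pairs, so the count is C_11. So Q = C_11 = 58786.
P − Q = 35357670 − 58786 = 35298884.

35298884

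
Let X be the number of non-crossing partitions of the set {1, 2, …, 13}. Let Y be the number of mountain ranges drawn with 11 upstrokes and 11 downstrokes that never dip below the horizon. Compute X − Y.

The non-crossing partitions of [13] form a lattice of size C_13. So X = C_13 = 742900.
A Dyck path with 11 up-steps and 11 down-steps has semilength 11, so there are C_11 of them. So Y = C_11 = 58786.
X − Y = 742900 − 58786 = 684114.

684114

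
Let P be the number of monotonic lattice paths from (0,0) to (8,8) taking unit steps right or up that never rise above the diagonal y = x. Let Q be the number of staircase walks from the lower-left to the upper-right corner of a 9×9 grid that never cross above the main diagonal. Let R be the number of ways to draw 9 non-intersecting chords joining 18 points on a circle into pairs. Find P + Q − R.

1430

Monotone paths in an n×n grid that stay weakly below the diagonal are counted by C_n; here n = 8. So P = C_8 = 1430.
Monotone paths in an n×n grid that stay weakly below the diagonal are counted by C_n; here n = 9. So Q = C_9 = 4862.
Pairing 18 circle points by 9 non-crossing chords gives C_9 matchings. So R = C_9 = 4862.
P + Q − R = 1430 + 4862 − 4862 = 1430.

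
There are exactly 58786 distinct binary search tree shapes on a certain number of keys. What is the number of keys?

Binary search tree shapes on n keys are counted by C_n. Since C_11 = 58786, the index is 11.

11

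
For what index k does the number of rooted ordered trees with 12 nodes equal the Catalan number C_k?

Rooted ordered (plane) trees on m nodes have m−1 edges and are counted by C_{m−1}; m = 12 gives C_11.

11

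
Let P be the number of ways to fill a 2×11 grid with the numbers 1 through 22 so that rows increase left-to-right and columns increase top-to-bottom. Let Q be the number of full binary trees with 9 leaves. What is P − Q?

By the hook-length formula (or a Dyck-path bijection), SYT of shape 2×11 number C_11. So P = C_11 = 58786.
Full binary trees with 9 leaves have 9−1 = 8 internal nodes, so there are C_8 of them. So Q = C_8 = 1430.
P − Q = 58786 − 1430 = 57356.

57356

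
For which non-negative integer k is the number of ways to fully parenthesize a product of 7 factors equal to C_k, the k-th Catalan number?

Bracketing 7 factors into binary products is counted by C_{7−1} = C_6.

6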